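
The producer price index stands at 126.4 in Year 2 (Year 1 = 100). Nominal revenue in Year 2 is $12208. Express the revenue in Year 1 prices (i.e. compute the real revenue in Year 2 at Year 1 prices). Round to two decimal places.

Real = Nominal ÷ (Index/100) = 12208 ÷ (126.4/100)
     = 12208 ÷ 1.264 = 9658.2278

9658.23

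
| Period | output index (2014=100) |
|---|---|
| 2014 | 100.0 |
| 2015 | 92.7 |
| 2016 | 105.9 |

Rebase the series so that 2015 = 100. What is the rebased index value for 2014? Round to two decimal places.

107.87

Rebased(2014) = 100.0 / 92.7 × 100 = 107.8749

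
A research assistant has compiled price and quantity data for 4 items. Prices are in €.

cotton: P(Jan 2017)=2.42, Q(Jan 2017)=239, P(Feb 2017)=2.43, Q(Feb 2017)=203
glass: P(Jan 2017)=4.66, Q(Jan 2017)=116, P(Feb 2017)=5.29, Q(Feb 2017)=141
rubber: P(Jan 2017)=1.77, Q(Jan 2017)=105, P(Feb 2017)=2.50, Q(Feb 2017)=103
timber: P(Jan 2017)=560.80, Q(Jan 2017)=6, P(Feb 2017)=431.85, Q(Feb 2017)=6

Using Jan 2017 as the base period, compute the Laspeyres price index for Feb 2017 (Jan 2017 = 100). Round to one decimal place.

86.7

Laspeyres price index uses base-period quantities as weights.
ΣP(Feb 2017)·Q(Jan 2017) = 2.43×239 + 5.29×116 + 2.50×105 + 431.85×6 = 580.77 + 613.64 + 262.5 + 2591.1 = 4048.01
ΣP(Jan 2017)·Q(Jan 2017) = 2.42×239 + 4.66×116 + 1.77×105 + 560.80×6 = 578.38 + 540.56 + 185.85 + 3364.8 = 4669.59
Index = 4048.01 / 4669.59 × 100 = 86.6888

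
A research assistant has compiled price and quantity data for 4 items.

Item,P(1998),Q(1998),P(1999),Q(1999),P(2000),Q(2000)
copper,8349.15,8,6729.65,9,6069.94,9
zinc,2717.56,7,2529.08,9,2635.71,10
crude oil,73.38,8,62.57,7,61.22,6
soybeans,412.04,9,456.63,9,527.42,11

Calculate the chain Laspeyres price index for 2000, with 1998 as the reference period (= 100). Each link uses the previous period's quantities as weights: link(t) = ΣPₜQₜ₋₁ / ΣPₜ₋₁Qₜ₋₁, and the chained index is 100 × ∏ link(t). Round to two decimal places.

Link 1998→1999:
ΣP(1999)Q(1998) = 6729.65×8 + 2529.08×7 + 62.57×8 + 456.63×9 = 53837.2 + 17703.56 + 500.56 + 4109.67 = 76150.99
ΣP(1998)Q(1998) = 8349.15×8 + 2717.56×7 + 73.38×8 + 412.04×9 = 66793.2 + 19022.92 + 587.04 + 3708.36 = 90111.52
link = 76150.99/90111.52 = 0.845075
Link 1999→2000:
ΣP(2000)Q(1999) = 6069.94×9 + 2635.71×9 + 61.22×7 + 527.42×9 = 54629.46 + 23721.39 + 428.54 + 4746.78 = 83526.17
ΣP(1999)Q(1999) = 6729.65×9 + 2529.08×9 + 62.57×7 + 456.63×9 = 60566.85 + 22761.72 + 437.99 + 4109.67 = 87876.23
link = 83526.17/87876.23 = 0.950498
Chained index = 100 × 0.845075 × 0.950498 = 80.3242

80.32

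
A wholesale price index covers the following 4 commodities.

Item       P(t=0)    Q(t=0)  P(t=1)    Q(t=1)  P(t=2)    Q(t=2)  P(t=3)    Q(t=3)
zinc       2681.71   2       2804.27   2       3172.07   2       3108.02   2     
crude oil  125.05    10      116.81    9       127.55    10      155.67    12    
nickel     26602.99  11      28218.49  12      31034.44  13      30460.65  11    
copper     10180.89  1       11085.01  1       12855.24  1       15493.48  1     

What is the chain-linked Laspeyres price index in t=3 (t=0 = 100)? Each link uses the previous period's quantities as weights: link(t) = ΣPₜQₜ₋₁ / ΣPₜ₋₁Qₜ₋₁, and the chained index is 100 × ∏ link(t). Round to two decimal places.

115.63

Link t=0→t=1:
ΣP(t=1)Q(t=0) = 2804.27×2 + 116.81×10 + 28218.49×11 + 11085.01×1 = 5608.54 + 1168.1 + 310403.39 + 11085.01 = 328265.04
ΣP(t=0)Q(t=0) = 2681.71×2 + 125.05×10 + 26602.99×11 + 10180.89×1 = 5363.42 + 1250.5 + 292632.89 + 10180.89 = 309427.7
link = 328265.04/309427.7 = 1.060878
Link t=1→t=2:
ΣP(t=2)Q(t=1) = 3172.07×2 + 127.55×9 + 31034.44×12 + 12855.24×1 = 6344.14 + 1147.95 + 372413.28 + 12855.24 = 392760.61
ΣP(t=1)Q(t=1) = 2804.27×2 + 116.81×9 + 28218.49×12 + 11085.01×1 = 5608.54 + 1051.29 + 338621.88 + 11085.01 = 356366.72
link = 392760.61/356366.72 = 1.102125
Link t=2→t=3:
ΣP(t=3)Q(t=2) = 3108.02×2 + 155.67×10 + 30460.65×13 + 15493.48×1 = 6216.04 + 1556.7 + 395988.45 + 15493.48 = 419254.67
ΣP(t=2)Q(t=2) = 3172.07×2 + 127.55×10 + 31034.44×13 + 12855.24×1 = 6344.14 + 1275.5 + 403447.72 + 12855.24 = 423922.6
link = 419254.67/423922.6 = 0.988989
Chained index = 100 × 1.060878 × 1.102125 × 0.988989 = 115.6345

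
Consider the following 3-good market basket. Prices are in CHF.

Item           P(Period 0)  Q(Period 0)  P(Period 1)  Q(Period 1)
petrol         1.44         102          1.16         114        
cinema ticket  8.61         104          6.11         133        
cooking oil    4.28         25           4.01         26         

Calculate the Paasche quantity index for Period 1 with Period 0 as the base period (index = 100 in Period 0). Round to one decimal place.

Paasche quantity index uses current-period prices as weights.
ΣP(Period 1)·Q(Period 1) = 1.16×114 + 6.11×133 + 4.01×26 = 132.24 + 812.63 + 104.26 = 1049.13
ΣP(Period 1)·Q(Period 0) = 1.16×102 + 6.11×104 + 4.01×25 = 118.32 + 635.44 + 100.25 = 854.01
Index = 1049.13 / 854.01 × 100 = 122.8475

122.8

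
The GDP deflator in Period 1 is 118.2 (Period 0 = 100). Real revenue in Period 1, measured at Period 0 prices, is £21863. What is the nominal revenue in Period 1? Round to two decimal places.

25842.07

Nominal = Real × (Index/100) = 21863 × (118.2/100)
        = 21863 × 1.182 = 25842.0660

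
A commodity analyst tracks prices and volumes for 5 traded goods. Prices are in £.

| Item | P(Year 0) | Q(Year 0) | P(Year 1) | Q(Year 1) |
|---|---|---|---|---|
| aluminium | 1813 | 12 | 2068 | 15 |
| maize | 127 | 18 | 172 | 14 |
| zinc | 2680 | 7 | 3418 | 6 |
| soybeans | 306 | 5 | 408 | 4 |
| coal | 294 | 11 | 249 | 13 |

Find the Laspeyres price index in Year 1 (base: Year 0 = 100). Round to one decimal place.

119.0

Laspeyres price index uses base-period quantities as weights.
ΣP(Year 1)·Q(Year 0) = 2068×12 + 172×18 + 3418×7 + 408×5 + 249×11 = 24816 + 3096 + 23926 + 2040 + 2739 = 56617
ΣP(Year 0)·Q(Year 0) = 1813×12 + 127×18 + 2680×7 + 306×5 + 294×11 = 21756 + 2286 + 18760 + 1530 + 3234 = 47566
Index = 56617 / 47566 × 100 = 119.0283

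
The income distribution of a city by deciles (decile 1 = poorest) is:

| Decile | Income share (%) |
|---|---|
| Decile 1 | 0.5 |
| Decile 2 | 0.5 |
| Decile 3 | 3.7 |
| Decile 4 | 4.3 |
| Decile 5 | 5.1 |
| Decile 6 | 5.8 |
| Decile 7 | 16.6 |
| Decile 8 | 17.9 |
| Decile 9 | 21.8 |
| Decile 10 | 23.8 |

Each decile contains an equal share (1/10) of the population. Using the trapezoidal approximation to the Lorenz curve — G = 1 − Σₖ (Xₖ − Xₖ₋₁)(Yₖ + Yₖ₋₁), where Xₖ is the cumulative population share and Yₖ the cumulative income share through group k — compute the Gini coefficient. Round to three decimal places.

Cumulative income shares Yₖ: 0.0050, 0.0100, 0.0470, 0.0900, 0.1410, 0.1990, 0.3650, 0.5440, 0.7620, 1.0000
Σ (Xₖ−Xₖ₋₁)(Yₖ+Yₖ₋₁) = (1/10)(0.0050+0.0000) + (1/10)(0.0100+0.0050) + (1/10)(0.0470+0.0100) + (1/10)(0.0900+0.0470) + (1/10)(0.1410+0.0900) + (1/10)(0.1990+0.1410) + (1/10)(0.3650+0.1990) + (1/10)(0.5440+0.3650) + (1/10)(0.7620+0.5440) + (1/10)(1.0000+0.7620)
  = 0.0005 + 0.0015 + 0.0057 + 0.0137 + 0.0231 + 0.0340 + 0.0564 + 0.0909 + 0.1306 + 0.1762 = 0.5326
G = 1 − 0.5326 = 0.4674

0.467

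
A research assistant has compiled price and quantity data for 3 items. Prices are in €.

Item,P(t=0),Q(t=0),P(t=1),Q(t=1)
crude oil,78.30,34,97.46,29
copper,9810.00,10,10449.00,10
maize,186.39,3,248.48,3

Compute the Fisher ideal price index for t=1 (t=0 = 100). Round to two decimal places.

Laspeyres component (base-period weights):
ΣP(t=1)Q(t=0) = 97.46×34 + 10449.00×10 + 248.48×3 = 3313.64 + 104490 + 745.44 = 108549.08
ΣP(t=0)Q(t=0) = 78.30×34 + 9810.00×10 + 186.39×3 = 2662.2 + 98100 + 559.17 = 101321.37
L = 108549.08 / 101321.37 × 100 = 107.1335
Paasche component (current-period weights):
ΣP(t=1)Q(t=1) = 97.46×29 + 10449.00×10 + 248.48×3 = 2826.34 + 104490 + 745.44 = 108061.78
ΣP(t=0)Q(t=1) = 78.30×29 + 9810.00×10 + 186.39×3 = 2270.7 + 98100 + 559.17 = 100929.87
P = 108061.78 / 100929.87 × 100 = 107.0662
Fisher = √(L × P) = √(107.1335 × 107.0662) = 107.0998

107.10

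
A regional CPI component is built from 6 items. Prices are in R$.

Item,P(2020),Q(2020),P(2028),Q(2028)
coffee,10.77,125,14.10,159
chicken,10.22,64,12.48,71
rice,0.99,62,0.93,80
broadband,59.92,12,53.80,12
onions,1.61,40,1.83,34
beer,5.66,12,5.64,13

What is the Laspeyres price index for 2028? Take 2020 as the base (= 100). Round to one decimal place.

Laspeyres price index uses base-period quantities as weights.
ΣP(2028)·Q(2020) = 14.10×125 + 12.48×64 + 0.93×62 + 53.80×12 + 1.83×40 + 5.64×12 = 1762.5 + 798.72 + 57.66 + 645.6 + 73.2 + 67.68 = 3405.36
ΣP(2020)·Q(2020) = 10.77×125 + 10.22×64 + 0.99×62 + 59.92×12 + 1.61×40 + 5.66×12 = 1346.25 + 654.08 + 61.38 + 719.04 + 64.4 + 67.92 = 2913.07
Index = 3405.36 / 2913.07 × 100 = 116.8994

116.9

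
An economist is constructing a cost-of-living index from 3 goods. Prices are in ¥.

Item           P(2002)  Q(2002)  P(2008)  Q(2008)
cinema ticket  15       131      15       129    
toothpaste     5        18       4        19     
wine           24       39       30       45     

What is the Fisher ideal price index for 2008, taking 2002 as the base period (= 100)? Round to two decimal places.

107.65

Laspeyres component (base-period weights):
ΣP(2008)Q(2002) = 15×131 + 4×18 + 30×39 = 1965 + 72 + 1170 = 3207
ΣP(2002)Q(2002) = 15×131 + 5×18 + 24×39 = 1965 + 90 + 936 = 2991
L = 3207 / 2991 × 100 = 107.2217
Paasche component (current-period weights):
ΣP(2008)Q(2008) = 15×129 + 4×19 + 30×45 = 1935 + 76 + 1350 = 3361
ΣP(2002)Q(2008) = 15×129 + 5×19 + 24×45 = 1935 + 95 + 1080 = 3110
P = 3361 / 3110 × 100 = 108.0707
Fisher = √(L × P) = √(107.2217 × 108.0707) = 107.6454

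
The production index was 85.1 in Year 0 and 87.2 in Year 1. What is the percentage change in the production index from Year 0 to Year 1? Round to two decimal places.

Change = (87.2 − 85.1) / 85.1 × 100
       = 2.1 / 85.1 × 100 = 2.4677%

2.47%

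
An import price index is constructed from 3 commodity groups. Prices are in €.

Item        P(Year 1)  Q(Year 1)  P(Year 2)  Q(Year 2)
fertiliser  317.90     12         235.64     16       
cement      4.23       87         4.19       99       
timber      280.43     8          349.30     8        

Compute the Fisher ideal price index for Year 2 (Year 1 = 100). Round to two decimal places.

91.60

Laspeyres component (base-period weights):
ΣP(Year 2)Q(Year 1) = 235.64×12 + 4.19×87 + 349.30×8 = 2827.68 + 364.53 + 2794.4 = 5986.61
ΣP(Year 1)Q(Year 1) = 317.90×12 + 4.23×87 + 280.43×8 = 3814.8 + 368.01 + 2243.44 = 6426.25
L = 5986.61 / 6426.25 × 100 = 93.1587
Paasche component (current-period weights):
ΣP(Year 2)Q(Year 2) = 235.64×16 + 4.19×99 + 349.30×8 = 3770.24 + 414.81 + 2794.4 = 6979.45
ΣP(Year 1)Q(Year 2) = 317.90×16 + 4.23×99 + 280.43×8 = 5086.4 + 418.77 + 2243.44 = 7748.61
P = 6979.45 / 7748.61 × 100 = 90.0736
Fisher = √(L × P) = √(93.1587 × 90.0736) = 91.6031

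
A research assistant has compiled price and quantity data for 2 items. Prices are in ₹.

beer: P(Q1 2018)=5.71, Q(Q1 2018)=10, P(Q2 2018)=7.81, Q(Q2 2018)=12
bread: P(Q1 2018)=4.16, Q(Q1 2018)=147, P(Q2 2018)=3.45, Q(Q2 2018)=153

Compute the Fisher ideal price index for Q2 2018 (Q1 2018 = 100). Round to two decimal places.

87.85

Laspeyres component (base-period weights):
ΣP(Q2 2018)Q(Q1 2018) = 7.81×10 + 3.45×147 = 78.1 + 507.15 = 585.25
ΣP(Q1 2018)Q(Q1 2018) = 5.71×10 + 4.16×147 = 57.1 + 611.52 = 668.62
L = 585.25 / 668.62 × 100 = 87.5310
Paasche component (current-period weights):
ΣP(Q2 2018)Q(Q2 2018) = 7.81×12 + 3.45×153 = 93.72 + 527.85 = 621.57
ΣP(Q1 2018)Q(Q2 2018) = 5.71×12 + 4.16×153 = 68.52 + 636.48 = 705
P = 621.57 / 705 × 100 = 88.1660
Fisher = √(L × P) = √(87.5310 × 88.1660) = 87.8479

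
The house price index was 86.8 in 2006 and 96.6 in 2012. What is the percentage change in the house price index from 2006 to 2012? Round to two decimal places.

Change = (96.6 − 86.8) / 86.8 × 100
       = 9.8 / 86.8 × 100 = 11.2903%

11.29%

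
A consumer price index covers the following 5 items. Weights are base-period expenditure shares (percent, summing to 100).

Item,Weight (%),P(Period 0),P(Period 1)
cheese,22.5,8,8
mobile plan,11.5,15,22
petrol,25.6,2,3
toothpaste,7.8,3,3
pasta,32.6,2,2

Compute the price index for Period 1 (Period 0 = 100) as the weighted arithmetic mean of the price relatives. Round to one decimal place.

cheese: 22.5 × (8/8) = 22.5 × 1.000000 = 22.5000
mobile plan: 11.5 × (22/15) = 11.5 × 1.466667 = 16.8667
petrol: 25.6 × (3/2) = 25.6 × 1.500000 = 38.4000
toothpaste: 7.8 × (3/3) = 7.8 × 1.000000 = 7.8000
pasta: 32.6 × (2/2) = 32.6 × 1.000000 = 32.6000
Index = Σ wᵢ·(p₁ᵢ/p₀ᵢ) = 22.5000 + 16.8667 + 38.4000 + 7.8000 + 32.6000 = 118.1667

118.2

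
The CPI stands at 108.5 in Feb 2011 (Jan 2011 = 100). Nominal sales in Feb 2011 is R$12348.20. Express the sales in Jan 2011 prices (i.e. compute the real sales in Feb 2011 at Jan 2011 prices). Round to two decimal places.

Real = Nominal ÷ (Index/100) = 12348.20 ÷ (108.5/100)
     = 12348.20 ÷ 1.085 = 11380.8295

11380.83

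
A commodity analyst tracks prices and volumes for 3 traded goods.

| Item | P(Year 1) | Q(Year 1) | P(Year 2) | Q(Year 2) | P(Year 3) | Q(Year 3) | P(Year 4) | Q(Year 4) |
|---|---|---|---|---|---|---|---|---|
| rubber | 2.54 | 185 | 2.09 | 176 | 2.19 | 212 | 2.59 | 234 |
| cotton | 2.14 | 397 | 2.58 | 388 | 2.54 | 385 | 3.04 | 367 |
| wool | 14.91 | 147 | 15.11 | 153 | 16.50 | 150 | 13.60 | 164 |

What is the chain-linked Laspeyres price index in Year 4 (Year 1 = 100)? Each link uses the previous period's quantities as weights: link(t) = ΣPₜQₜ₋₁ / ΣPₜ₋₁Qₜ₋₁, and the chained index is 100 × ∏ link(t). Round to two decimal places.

105.07

Link Year 1→Year 2:
ΣP(Year 2)Q(Year 1) = 2.09×185 + 2.58×397 + 15.11×147 = 386.65 + 1024.26 + 2221.17 = 3632.08
ΣP(Year 1)Q(Year 1) = 2.54×185 + 2.14×397 + 14.91×147 = 469.9 + 849.58 + 2191.77 = 3511.25
link = 3632.08/3511.25 = 1.034412
Link Year 2→Year 3:
ΣP(Year 3)Q(Year 2) = 2.19×176 + 2.54×388 + 16.50×153 = 385.44 + 985.52 + 2524.5 = 3895.46
ΣP(Year 2)Q(Year 2) = 2.09×176 + 2.58×388 + 15.11×153 = 367.84 + 1001.04 + 2311.83 = 3680.71
link = 3895.46/3680.71 = 1.058345
Link Year 3→Year 4:
ΣP(Year 4)Q(Year 3) = 2.59×212 + 3.04×385 + 13.60×150 = 549.08 + 1170.4 + 2040 = 3759.48
ΣP(Year 3)Q(Year 3) = 2.19×212 + 2.54×385 + 16.50×150 = 464.28 + 977.9 + 2475 = 3917.18
link = 3759.48/3917.18 = 0.959741
Chained index = 100 × 1.034412 × 1.058345 × 0.959741 = 105.0691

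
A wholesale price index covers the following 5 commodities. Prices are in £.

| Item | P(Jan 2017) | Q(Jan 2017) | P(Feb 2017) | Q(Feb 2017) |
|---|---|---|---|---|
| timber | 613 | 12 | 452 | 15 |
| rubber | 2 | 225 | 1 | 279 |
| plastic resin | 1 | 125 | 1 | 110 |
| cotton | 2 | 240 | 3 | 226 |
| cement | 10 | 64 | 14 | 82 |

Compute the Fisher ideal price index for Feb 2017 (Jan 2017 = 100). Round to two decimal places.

Laspeyres component (base-period weights):
ΣP(Feb 2017)Q(Jan 2017) = 452×12 + 1×225 + 1×125 + 3×240 + 14×64 = 5424 + 225 + 125 + 720 + 896 = 7390
ΣP(Jan 2017)Q(Jan 2017) = 613×12 + 2×225 + 1×125 + 2×240 + 10×64 = 7356 + 450 + 125 + 480 + 640 = 9051
L = 7390 / 9051 × 100 = 81.6484
Paasche component (current-period weights):
ΣP(Feb 2017)Q(Feb 2017) = 452×15 + 1×279 + 1×110 + 3×226 + 14×82 = 6780 + 279 + 110 + 678 + 1148 = 8995
ΣP(Jan 2017)Q(Feb 2017) = 613×15 + 2×279 + 1×110 + 2×226 + 10×82 = 9195 + 558 + 110 + 452 + 820 = 11135
P = 8995 / 11135 × 100 = 80.7813
Fisher = √(L × P) = √(81.6484 × 80.7813) = 81.2137

81.21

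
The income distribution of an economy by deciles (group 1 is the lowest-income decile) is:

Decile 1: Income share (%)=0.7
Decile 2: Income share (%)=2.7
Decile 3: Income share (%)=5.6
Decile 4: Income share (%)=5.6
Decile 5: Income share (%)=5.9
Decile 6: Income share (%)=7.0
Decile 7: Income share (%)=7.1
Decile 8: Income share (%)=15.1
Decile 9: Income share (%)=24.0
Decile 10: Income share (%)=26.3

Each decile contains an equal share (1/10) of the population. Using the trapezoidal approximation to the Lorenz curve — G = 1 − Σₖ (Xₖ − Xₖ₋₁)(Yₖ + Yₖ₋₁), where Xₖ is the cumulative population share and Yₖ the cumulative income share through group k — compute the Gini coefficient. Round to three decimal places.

0.433

Cumulative income shares Yₖ: 0.0070, 0.0340, 0.0900, 0.1460, 0.2050, 0.2750, 0.3460, 0.4970, 0.7370, 1.0000
Σ (Xₖ−Xₖ₋₁)(Yₖ+Yₖ₋₁) = (1/10)(0.0070+0.0000) + (1/10)(0.0340+0.0070) + (1/10)(0.0900+0.0340) + (1/10)(0.1460+0.0900) + (1/10)(0.2050+0.1460) + (1/10)(0.2750+0.2050) + (1/10)(0.3460+0.2750) + (1/10)(0.4970+0.3460) + (1/10)(0.7370+0.4970) + (1/10)(1.0000+0.7370)
  = 0.0007 + 0.0041 + 0.0124 + 0.0236 + 0.0351 + 0.0480 + 0.0621 + 0.0843 + 0.1234 + 0.1737 = 0.5674
G = 1 − 0.5674 = 0.4326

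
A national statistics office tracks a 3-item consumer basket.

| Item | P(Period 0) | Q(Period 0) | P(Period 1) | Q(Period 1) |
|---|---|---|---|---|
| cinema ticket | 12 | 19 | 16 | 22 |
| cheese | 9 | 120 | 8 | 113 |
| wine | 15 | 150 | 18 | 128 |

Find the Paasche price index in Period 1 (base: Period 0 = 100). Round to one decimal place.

111.2

Paasche price index uses current-period quantities as weights.
ΣP(Period 1)·Q(Period 1) = 16×22 + 8×113 + 18×128 = 352 + 904 + 2304 = 3560
ΣP(Period 0)·Q(Period 1) = 12×22 + 9×113 + 15×128 = 264 + 1017 + 1920 = 3201
Index = 3560 / 3201 × 100 = 111.2152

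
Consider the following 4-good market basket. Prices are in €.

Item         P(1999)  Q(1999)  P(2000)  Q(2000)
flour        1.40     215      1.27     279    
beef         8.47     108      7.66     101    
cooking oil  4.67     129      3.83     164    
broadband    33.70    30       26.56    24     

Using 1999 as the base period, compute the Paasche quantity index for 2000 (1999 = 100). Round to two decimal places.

100.10

Paasche quantity index uses current-period prices as weights.
ΣP(2000)·Q(2000) = 1.27×279 + 7.66×101 + 3.83×164 + 26.56×24 = 354.33 + 773.66 + 628.12 + 637.44 = 2393.55
ΣP(2000)·Q(1999) = 1.27×215 + 7.66×108 + 3.83×129 + 26.56×30 = 273.05 + 827.28 + 494.07 + 796.8 = 2391.2
Index = 2393.55 / 2391.2 × 100 = 100.0983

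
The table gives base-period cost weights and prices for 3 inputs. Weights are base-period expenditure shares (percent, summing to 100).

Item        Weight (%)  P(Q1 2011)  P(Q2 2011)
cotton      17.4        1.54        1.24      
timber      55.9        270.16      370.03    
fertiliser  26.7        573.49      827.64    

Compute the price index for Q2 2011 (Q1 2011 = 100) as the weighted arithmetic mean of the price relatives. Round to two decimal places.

cotton: 17.4 × (1.24/1.54) = 17.4 × 0.805195 = 14.0104
timber: 55.9 × (370.03/270.16) = 55.9 × 1.369670 = 76.5645
fertiliser: 26.7 × (827.64/573.49) = 26.7 × 1.443164 = 38.5325
Index = Σ wᵢ·(p₁ᵢ/p₀ᵢ) = 14.0104 + 76.5645 + 38.5325 = 129.1074

129.11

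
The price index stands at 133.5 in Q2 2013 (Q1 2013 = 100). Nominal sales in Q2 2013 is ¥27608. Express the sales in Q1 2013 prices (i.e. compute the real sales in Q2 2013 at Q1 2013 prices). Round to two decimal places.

Real = Nominal ÷ (Index/100) = 27608 ÷ (133.5/100)
     = 27608 ÷ 1.335 = 20680.1498

20680.15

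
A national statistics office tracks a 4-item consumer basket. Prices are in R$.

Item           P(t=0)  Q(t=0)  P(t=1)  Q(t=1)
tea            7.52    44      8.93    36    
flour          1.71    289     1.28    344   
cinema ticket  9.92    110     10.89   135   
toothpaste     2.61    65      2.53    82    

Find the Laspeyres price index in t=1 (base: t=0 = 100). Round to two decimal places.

Laspeyres price index uses base-period quantities as weights.
ΣP(t=1)·Q(t=0) = 8.93×44 + 1.28×289 + 10.89×110 + 2.53×65 = 392.92 + 369.92 + 1197.9 + 164.45 = 2125.19
ΣP(t=0)·Q(t=0) = 7.52×44 + 1.71×289 + 9.92×110 + 2.61×65 = 330.88 + 494.19 + 1091.2 + 169.65 = 2085.92
Index = 2125.19 / 2085.92 × 100 = 101.8826

101.88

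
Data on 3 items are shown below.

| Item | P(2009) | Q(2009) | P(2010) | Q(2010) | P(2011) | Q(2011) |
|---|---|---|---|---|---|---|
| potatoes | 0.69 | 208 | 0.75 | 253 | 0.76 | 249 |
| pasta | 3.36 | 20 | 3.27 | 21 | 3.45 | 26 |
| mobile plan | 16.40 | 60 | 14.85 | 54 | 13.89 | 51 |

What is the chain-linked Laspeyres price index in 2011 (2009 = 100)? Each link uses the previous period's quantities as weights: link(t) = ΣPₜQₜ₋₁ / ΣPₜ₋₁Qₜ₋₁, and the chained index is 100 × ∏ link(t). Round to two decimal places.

89.11

Link 2009→2010:
ΣP(2010)Q(2009) = 0.75×208 + 3.27×20 + 14.85×60 = 156 + 65.4 + 891 = 1112.4
ΣP(2009)Q(2009) = 0.69×208 + 3.36×20 + 16.40×60 = 143.52 + 67.2 + 984 = 1194.72
link = 1112.4/1194.72 = 0.931097
Link 2010→2011:
ΣP(2011)Q(2010) = 0.76×253 + 3.45×21 + 13.89×54 = 192.28 + 72.45 + 750.06 = 1014.79
ΣP(2010)Q(2010) = 0.75×253 + 3.27×21 + 14.85×54 = 189.75 + 68.67 + 801.9 = 1060.32
link = 1014.79/1060.32 = 0.957060
Chained index = 100 × 0.931097 × 0.957060 = 89.1116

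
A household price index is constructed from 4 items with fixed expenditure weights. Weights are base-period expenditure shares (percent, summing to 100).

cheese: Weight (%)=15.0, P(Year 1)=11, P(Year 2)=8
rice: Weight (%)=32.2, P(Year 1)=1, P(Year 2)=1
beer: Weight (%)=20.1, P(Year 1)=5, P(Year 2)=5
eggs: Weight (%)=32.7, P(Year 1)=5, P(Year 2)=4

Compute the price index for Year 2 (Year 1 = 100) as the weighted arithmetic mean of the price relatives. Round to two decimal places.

89.37

cheese: 15.0 × (8/11) = 15.0 × 0.727273 = 10.9091
rice: 32.2 × (1/1) = 32.2 × 1.000000 = 32.2000
beer: 20.1 × (5/5) = 20.1 × 1.000000 = 20.1000
eggs: 32.7 × (4/5) = 32.7 × 0.800000 = 26.1600
Index = Σ wᵢ·(p₁ᵢ/p₀ᵢ) = 10.9091 + 32.2000 + 20.1000 + 26.1600 = 89.3691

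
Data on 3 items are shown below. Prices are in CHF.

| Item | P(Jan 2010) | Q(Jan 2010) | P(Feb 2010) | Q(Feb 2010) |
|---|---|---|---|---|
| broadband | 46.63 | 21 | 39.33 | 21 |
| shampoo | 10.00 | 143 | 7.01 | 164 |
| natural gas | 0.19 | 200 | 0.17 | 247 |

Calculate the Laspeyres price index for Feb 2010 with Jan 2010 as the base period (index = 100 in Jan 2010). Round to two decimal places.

76.10

Laspeyres price index uses base-period quantities as weights.
ΣP(Feb 2010)·Q(Jan 2010) = 39.33×21 + 7.01×143 + 0.17×200 = 825.93 + 1002.43 + 34 = 1862.36
ΣP(Jan 2010)·Q(Jan 2010) = 46.63×21 + 10.00×143 + 0.19×200 = 979.23 + 1430 + 38 = 2447.23
Index = 1862.36 / 2447.23 × 100 = 76.1007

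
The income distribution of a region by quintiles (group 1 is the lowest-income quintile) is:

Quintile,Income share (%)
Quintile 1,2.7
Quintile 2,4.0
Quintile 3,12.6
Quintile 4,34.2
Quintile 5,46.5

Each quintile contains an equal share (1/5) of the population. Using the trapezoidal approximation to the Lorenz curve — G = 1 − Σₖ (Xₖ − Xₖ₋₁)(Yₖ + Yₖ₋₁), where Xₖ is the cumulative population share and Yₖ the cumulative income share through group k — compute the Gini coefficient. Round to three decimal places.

Cumulative income shares Yₖ: 0.0270, 0.0670, 0.1930, 0.5350, 1.0000
Σ (Xₖ−Xₖ₋₁)(Yₖ+Yₖ₋₁) = (1/5)(0.0270+0.0000) + (1/5)(0.0670+0.0270) + (1/5)(0.1930+0.0670) + (1/5)(0.5350+0.1930) + (1/5)(1.0000+0.5350)
  = 0.0054 + 0.0188 + 0.0520 + 0.1456 + 0.3070 = 0.5288
G = 1 − 0.5288 = 0.4712

0.471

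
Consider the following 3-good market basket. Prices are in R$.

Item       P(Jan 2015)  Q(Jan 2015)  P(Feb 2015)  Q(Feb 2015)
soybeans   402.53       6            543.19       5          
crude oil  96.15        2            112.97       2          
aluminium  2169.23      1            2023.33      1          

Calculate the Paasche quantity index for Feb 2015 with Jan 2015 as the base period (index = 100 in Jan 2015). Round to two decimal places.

Paasche quantity index uses current-period prices as weights.
ΣP(Feb 2015)·Q(Feb 2015) = 543.19×5 + 112.97×2 + 2023.33×1 = 2715.95 + 225.94 + 2023.33 = 4965.22
ΣP(Feb 2015)·Q(Jan 2015) = 543.19×6 + 112.97×2 + 2023.33×1 = 3259.14 + 225.94 + 2023.33 = 5508.41
Index = 4965.22 / 5508.41 × 100 = 90.1389

90.14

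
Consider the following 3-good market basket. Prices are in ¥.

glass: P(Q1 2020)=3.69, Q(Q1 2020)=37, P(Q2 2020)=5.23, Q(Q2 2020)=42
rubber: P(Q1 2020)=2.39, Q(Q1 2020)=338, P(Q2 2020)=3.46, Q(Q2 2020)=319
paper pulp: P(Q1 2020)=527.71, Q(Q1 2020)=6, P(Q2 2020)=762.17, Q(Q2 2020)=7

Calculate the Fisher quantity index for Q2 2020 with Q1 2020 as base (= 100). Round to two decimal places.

Laspeyres component (base-period weights):
ΣP(Q1 2020)Q(Q2 2020) = 3.69×42 + 2.39×319 + 527.71×7 = 154.98 + 762.41 + 3693.97 = 4611.36
ΣP(Q1 2020)Q(Q1 2020) = 3.69×37 + 2.39×338 + 527.71×6 = 136.53 + 807.82 + 3166.26 = 4110.61
L = 4611.36 / 4110.61 × 100 = 112.1819
Paasche component (current-period weights):
ΣP(Q2 2020)Q(Q2 2020) = 5.23×42 + 3.46×319 + 762.17×7 = 219.66 + 1103.74 + 5335.19 = 6658.59
ΣP(Q2 2020)Q(Q1 2020) = 5.23×37 + 3.46×338 + 762.17×6 = 193.51 + 1169.48 + 4573.02 = 5936.01
P = 6658.59 / 5936.01 × 100 = 112.1728
Fisher = √(L × P) = √(112.1819 × 112.1728) = 112.1774

112.18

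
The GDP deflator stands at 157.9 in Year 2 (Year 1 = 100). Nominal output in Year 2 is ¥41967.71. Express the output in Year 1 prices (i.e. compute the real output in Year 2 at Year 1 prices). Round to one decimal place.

Real = Nominal ÷ (Index/100) = 41967.71 ÷ (157.9/100)
     = 41967.71 ÷ 1.579 = 26578.6637

26578.7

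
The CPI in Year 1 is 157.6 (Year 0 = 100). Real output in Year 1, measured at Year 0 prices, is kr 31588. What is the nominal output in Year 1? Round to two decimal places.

49782.69

Nominal = Real × (Index/100) = 31588 × (157.6/100)
        = 31588 × 1.576 = 49782.6880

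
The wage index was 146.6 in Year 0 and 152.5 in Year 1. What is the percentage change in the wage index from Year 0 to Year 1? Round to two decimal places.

Change = (152.5 − 146.6) / 146.6 × 100
       = 5.9 / 146.6 × 100 = 4.0246%

4.02%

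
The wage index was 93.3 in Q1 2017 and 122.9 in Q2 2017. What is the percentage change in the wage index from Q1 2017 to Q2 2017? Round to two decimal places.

31.73%

Change = (122.9 − 93.3) / 93.3 × 100
       = 29.6 / 93.3 × 100 = 31.7256%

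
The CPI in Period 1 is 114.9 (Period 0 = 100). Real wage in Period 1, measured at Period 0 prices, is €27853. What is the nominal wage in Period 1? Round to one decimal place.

32003.1

Nominal = Real × (Index/100) = 27853 × (114.9/100)
        = 27853 × 1.149 = 32003.0970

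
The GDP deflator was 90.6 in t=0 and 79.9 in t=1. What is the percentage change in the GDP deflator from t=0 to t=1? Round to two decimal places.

-11.81%

Change = (79.9 − 90.6) / 90.6 × 100
       = -10.7 / 90.6 × 100 = -11.8102%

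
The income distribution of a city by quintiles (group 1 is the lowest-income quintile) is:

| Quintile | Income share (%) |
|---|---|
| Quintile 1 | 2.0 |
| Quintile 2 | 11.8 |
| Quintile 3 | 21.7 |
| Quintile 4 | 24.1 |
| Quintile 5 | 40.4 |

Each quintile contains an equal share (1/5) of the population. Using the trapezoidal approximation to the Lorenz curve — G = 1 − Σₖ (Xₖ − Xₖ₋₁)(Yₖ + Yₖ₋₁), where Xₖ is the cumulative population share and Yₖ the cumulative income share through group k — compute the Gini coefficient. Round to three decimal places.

0.356

Cumulative income shares Yₖ: 0.0200, 0.1380, 0.3550, 0.5960, 1.0000
Σ (Xₖ−Xₖ₋₁)(Yₖ+Yₖ₋₁) = (1/5)(0.0200+0.0000) + (1/5)(0.1380+0.0200) + (1/5)(0.3550+0.1380) + (1/5)(0.5960+0.3550) + (1/5)(1.0000+0.5960)
  = 0.0040 + 0.0316 + 0.0986 + 0.1902 + 0.3192 = 0.6436
G = 1 − 0.6436 = 0.3564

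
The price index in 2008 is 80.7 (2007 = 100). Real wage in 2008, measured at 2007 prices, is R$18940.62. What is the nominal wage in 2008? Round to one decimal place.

Nominal = Real × (Index/100) = 18940.62 × (80.7/100)
        = 18940.62 × 0.807 = 15285.0803

15285.1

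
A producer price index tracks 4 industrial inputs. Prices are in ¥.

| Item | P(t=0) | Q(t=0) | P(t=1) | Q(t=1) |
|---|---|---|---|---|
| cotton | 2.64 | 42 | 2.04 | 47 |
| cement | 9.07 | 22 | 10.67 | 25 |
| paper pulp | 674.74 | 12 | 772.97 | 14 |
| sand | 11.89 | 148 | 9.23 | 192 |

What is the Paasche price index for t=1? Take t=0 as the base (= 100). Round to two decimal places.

107.25

Paasche price index uses current-period quantities as weights.
ΣP(t=1)·Q(t=1) = 2.04×47 + 10.67×25 + 772.97×14 + 9.23×192 = 95.88 + 266.75 + 10821.58 + 1772.16 = 12956.37
ΣP(t=0)·Q(t=1) = 2.64×47 + 9.07×25 + 674.74×14 + 11.89×192 = 124.08 + 226.75 + 9446.36 + 2282.88 = 12080.07
Index = 12956.37 / 12080.07 × 100 = 107.2541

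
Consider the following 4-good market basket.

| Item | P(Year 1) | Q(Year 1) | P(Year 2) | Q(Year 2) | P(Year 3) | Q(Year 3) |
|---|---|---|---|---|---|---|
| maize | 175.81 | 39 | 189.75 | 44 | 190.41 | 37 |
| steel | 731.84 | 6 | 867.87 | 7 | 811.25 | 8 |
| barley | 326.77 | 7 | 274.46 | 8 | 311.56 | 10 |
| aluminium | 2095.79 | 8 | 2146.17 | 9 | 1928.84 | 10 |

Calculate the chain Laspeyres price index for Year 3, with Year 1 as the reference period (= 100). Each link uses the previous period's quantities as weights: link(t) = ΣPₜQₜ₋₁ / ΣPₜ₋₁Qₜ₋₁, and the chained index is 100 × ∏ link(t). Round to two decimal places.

Link Year 1→Year 2:
ΣP(Year 2)Q(Year 1) = 189.75×39 + 867.87×6 + 274.46×7 + 2146.17×8 = 7400.25 + 5207.22 + 1921.22 + 17169.36 = 31698.05
ΣP(Year 1)Q(Year 1) = 175.81×39 + 731.84×6 + 326.77×7 + 2095.79×8 = 6856.59 + 4391.04 + 2287.39 + 16766.32 = 30301.34
link = 31698.05/30301.34 = 1.046094
Link Year 2→Year 3:
ΣP(Year 3)Q(Year 2) = 190.41×44 + 811.25×7 + 311.56×8 + 1928.84×9 = 8378.04 + 5678.75 + 2492.48 + 17359.56 = 33908.83
ΣP(Year 2)Q(Year 2) = 189.75×44 + 867.87×7 + 274.46×8 + 2146.17×9 = 8349 + 6075.09 + 2195.68 + 19315.53 = 35935.3
link = 33908.83/35935.3 = 0.943608
Chained index = 100 × 1.046094 × 0.943608 = 98.7102

98.71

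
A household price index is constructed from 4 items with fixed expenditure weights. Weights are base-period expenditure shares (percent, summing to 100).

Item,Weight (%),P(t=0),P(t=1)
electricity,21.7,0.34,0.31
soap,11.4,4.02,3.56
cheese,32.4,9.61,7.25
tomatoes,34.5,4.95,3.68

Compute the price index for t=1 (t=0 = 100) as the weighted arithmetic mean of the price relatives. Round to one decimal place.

electricity: 21.7 × (0.31/0.34) = 21.7 × 0.911765 = 19.7853
soap: 11.4 × (3.56/4.02) = 11.4 × 0.885572 = 10.0955
cheese: 32.4 × (7.25/9.61) = 32.4 × 0.754422 = 24.4433
tomatoes: 34.5 × (3.68/4.95) = 34.5 × 0.743434 = 25.6485
Index = Σ wᵢ·(p₁ᵢ/p₀ᵢ) = 19.7853 + 10.0955 + 24.4433 + 25.6485 = 79.9726

80.0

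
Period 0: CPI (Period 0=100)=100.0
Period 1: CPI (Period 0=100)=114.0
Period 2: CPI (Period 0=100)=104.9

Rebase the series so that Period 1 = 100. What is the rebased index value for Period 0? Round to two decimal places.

Rebased(Period 0) = 100.0 / 114.0 × 100 = 87.7193

87.72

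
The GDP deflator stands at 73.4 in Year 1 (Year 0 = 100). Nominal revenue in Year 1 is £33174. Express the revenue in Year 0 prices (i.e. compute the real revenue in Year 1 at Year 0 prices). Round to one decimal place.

Real = Nominal ÷ (Index/100) = 33174 ÷ (73.4/100)
     = 33174 ÷ 0.734 = 45196.1853

45196.2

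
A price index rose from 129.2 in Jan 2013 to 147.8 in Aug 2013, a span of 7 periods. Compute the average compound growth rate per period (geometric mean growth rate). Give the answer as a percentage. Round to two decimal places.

Growth factor = (147.8/129.2)^(1/7) = (1.143963)^(1/7) = 1.019400
Growth rate = 1.019400 − 1 = 0.019400 = 1.9400%

1.94%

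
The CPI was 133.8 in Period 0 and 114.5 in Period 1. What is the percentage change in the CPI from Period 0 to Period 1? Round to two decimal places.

-14.42%

Change = (114.5 − 133.8) / 133.8 × 100
       = -19.3 / 133.8 × 100 = -14.4245%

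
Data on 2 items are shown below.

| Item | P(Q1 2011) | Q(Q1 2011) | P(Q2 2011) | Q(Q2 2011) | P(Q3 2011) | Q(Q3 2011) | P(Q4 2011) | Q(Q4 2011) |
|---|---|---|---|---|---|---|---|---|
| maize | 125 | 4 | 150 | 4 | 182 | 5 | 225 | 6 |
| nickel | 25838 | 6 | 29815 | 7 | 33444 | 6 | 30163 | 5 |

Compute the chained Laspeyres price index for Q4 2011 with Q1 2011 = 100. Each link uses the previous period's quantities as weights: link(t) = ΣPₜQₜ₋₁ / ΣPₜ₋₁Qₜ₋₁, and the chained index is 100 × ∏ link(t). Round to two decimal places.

Link Q1 2011→Q2 2011:
ΣP(Q2 2011)Q(Q1 2011) = 150×4 + 29815×6 = 600 + 178890 = 179490
ΣP(Q1 2011)Q(Q1 2011) = 125×4 + 25838×6 = 500 + 155028 = 155528
link = 179490/155528 = 1.154069
Link Q2 2011→Q3 2011:
ΣP(Q3 2011)Q(Q2 2011) = 182×4 + 33444×7 = 728 + 234108 = 234836
ΣP(Q2 2011)Q(Q2 2011) = 150×4 + 29815×7 = 600 + 208705 = 209305
link = 234836/209305 = 1.121980
Link Q3 2011→Q4 2011:
ΣP(Q4 2011)Q(Q3 2011) = 225×5 + 30163×6 = 1125 + 180978 = 182103
ΣP(Q3 2011)Q(Q3 2011) = 182×5 + 33444×6 = 910 + 200664 = 201574
link = 182103/201574 = 0.903405
Chained index = 100 × 1.154069 × 1.121980 × 0.903405 = 116.9767

116.98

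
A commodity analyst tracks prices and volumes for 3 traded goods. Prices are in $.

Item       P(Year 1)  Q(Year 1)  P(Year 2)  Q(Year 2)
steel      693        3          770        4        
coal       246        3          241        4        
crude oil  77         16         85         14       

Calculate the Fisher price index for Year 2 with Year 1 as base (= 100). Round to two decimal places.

108.39

Laspeyres component (base-period weights):
ΣP(Year 2)Q(Year 1) = 770×3 + 241×3 + 85×16 = 2310 + 723 + 1360 = 4393
ΣP(Year 1)Q(Year 1) = 693×3 + 246×3 + 77×16 = 2079 + 738 + 1232 = 4049
L = 4393 / 4049 × 100 = 108.4959
Paasche component (current-period weights):
ΣP(Year 2)Q(Year 2) = 770×4 + 241×4 + 85×14 = 3080 + 964 + 1190 = 5234
ΣP(Year 1)Q(Year 2) = 693×4 + 246×4 + 77×14 = 2772 + 984 + 1078 = 4834
P = 5234 / 4834 × 100 = 108.2747
Fisher = √(L × P) = √(108.4959 × 108.2747) = 108.3853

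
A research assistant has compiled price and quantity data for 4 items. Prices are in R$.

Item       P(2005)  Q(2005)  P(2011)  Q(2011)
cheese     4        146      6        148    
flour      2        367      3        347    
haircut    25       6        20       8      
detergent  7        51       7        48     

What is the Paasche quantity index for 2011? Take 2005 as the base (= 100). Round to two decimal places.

98.82

Paasche quantity index uses current-period prices as weights.
ΣP(2011)·Q(2011) = 6×148 + 3×347 + 20×8 + 7×48 = 888 + 1041 + 160 + 336 = 2425
ΣP(2011)·Q(2005) = 6×146 + 3×367 + 20×6 + 7×51 = 876 + 1101 + 120 + 357 = 2454
Index = 2425 / 2454 × 100 = 98.8183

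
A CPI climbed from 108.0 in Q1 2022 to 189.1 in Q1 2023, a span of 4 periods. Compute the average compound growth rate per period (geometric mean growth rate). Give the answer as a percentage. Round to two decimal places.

Growth factor = (189.1/108.0)^(1/4) = (1.750926)^(1/4) = 1.150315
Growth rate = 1.150315 − 1 = 0.150315 = 15.0315%

15.03%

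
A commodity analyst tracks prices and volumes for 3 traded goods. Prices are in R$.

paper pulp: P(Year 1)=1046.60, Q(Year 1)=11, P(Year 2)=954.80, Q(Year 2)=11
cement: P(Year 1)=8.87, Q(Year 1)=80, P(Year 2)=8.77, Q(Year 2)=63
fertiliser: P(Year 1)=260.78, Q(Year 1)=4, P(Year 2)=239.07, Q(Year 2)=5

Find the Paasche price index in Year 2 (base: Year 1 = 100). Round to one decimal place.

Paasche price index uses current-period quantities as weights.
ΣP(Year 2)·Q(Year 2) = 954.80×11 + 8.77×63 + 239.07×5 = 10502.8 + 552.51 + 1195.35 = 12250.66
ΣP(Year 1)·Q(Year 2) = 1046.60×11 + 8.87×63 + 260.78×5 = 11512.6 + 558.81 + 1303.9 = 13375.31
Index = 12250.66 / 13375.31 × 100 = 91.5916

91.6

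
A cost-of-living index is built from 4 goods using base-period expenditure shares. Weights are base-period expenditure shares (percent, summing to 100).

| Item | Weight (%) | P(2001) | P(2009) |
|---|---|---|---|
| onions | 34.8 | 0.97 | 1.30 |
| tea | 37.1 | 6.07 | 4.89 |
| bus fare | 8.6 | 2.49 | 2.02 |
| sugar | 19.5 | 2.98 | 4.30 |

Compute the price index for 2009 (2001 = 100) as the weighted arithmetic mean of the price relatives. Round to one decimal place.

onions: 34.8 × (1.30/0.97) = 34.8 × 1.340206 = 46.6392
tea: 37.1 × (4.89/6.07) = 37.1 × 0.805601 = 29.8878
bus fare: 8.6 × (2.02/2.49) = 8.6 × 0.811245 = 6.9767
sugar: 19.5 × (4.30/2.98) = 19.5 × 1.442953 = 28.1376
Index = Σ wᵢ·(p₁ᵢ/p₀ᵢ) = 46.6392 + 29.8878 + 6.9767 + 28.1376 = 111.6413

111.6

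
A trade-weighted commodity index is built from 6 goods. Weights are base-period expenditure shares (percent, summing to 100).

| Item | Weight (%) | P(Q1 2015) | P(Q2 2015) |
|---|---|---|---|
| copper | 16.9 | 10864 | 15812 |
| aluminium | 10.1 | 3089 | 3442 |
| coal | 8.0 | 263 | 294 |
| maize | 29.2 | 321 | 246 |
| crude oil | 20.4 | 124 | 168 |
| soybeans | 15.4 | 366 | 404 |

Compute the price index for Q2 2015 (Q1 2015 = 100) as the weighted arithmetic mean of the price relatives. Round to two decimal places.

111.81

copper: 16.9 × (15812/10864) = 16.9 × 1.455449 = 24.5971
aluminium: 10.1 × (3442/3089) = 10.1 × 1.114276 = 11.2542
coal: 8.0 × (294/263) = 8.0 × 1.117871 = 8.9430
maize: 29.2 × (246/321) = 29.2 × 0.766355 = 22.3776
crude oil: 20.4 × (168/124) = 20.4 × 1.354839 = 27.6387
soybeans: 15.4 × (404/366) = 15.4 × 1.103825 = 16.9989
Index = Σ wᵢ·(p₁ᵢ/p₀ᵢ) = 24.5971 + 11.2542 + 8.9430 + 22.3776 + 27.6387 + 16.9989 = 111.8094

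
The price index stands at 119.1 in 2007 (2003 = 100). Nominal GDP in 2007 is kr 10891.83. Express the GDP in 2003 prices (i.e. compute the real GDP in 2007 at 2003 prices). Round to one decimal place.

9145.1

Real = Nominal ÷ (Index/100) = 10891.83 ÷ (119.1/100)
     = 10891.83 ÷ 1.191 = 9145.1134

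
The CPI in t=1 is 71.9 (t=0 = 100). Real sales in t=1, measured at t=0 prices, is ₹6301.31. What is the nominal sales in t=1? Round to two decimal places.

Nominal = Real × (Index/100) = 6301.31 × (71.9/100)
        = 6301.31 × 0.719 = 4530.6419

4530.64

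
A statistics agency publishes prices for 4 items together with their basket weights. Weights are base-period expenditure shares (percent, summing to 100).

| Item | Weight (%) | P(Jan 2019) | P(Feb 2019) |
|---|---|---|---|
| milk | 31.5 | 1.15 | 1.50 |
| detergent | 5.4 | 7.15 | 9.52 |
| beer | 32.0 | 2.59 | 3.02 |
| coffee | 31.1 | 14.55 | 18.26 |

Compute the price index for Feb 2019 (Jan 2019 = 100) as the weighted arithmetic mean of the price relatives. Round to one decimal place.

124.6

milk: 31.5 × (1.50/1.15) = 31.5 × 1.304348 = 41.0870
detergent: 5.4 × (9.52/7.15) = 5.4 × 1.331469 = 7.1899
beer: 32.0 × (3.02/2.59) = 32.0 × 1.166023 = 37.3127
coffee: 31.1 × (18.26/14.55) = 31.1 × 1.254983 = 39.0300
Index = Σ wᵢ·(p₁ᵢ/p₀ᵢ) = 41.0870 + 7.1899 + 37.3127 + 39.0300 = 124.6196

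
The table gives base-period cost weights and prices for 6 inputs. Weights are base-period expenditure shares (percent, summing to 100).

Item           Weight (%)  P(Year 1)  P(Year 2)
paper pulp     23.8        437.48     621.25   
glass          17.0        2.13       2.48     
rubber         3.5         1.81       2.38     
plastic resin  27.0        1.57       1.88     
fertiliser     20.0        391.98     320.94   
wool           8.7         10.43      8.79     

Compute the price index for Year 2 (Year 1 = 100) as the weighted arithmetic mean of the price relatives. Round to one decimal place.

114.2

paper pulp: 23.8 × (621.25/437.48) = 23.8 × 1.420065 = 33.7975
glass: 17.0 × (2.48/2.13) = 17.0 × 1.164319 = 19.7934
rubber: 3.5 × (2.38/1.81) = 3.5 × 1.314917 = 4.6022
plastic resin: 27.0 × (1.88/1.57) = 27.0 × 1.197452 = 32.3312
fertiliser: 20.0 × (320.94/391.98) = 20.0 × 0.818766 = 16.3753
wool: 8.7 × (8.79/10.43) = 8.7 × 0.842761 = 7.3320
Index = Σ wᵢ·(p₁ᵢ/p₀ᵢ) = 33.7975 + 19.7934 + 4.6022 + 32.3312 + 16.3753 + 7.3320 = 114.2317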